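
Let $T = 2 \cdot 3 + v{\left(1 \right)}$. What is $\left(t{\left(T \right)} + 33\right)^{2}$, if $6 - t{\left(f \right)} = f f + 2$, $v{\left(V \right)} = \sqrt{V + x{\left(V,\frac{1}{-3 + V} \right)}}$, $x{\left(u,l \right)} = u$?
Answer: $289 + 24 \sqrt{2} \approx 322.94$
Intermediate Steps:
$v{\left(V \right)} = \sqrt{2} \sqrt{V}$ ($v{\left(V \right)} = \sqrt{V + V} = \sqrt{2 V} = \sqrt{2} \sqrt{V}$)
$T = 6 + \sqrt{2}$ ($T = 2 \cdot 3 + \sqrt{2} \sqrt{1} = 6 + \sqrt{2} \cdot 1 = 6 + \sqrt{2} \approx 7.4142$)
$t{\left(f \right)} = 4 - f^{2}$ ($t{\left(f \right)} = 6 - \left(f f + 2\right) = 6 - \left(f^{2} + 2\right) = 6 - \left(2 + f^{2}\right) = 4 - f^{2}$)
$\left(t{\left(T \right)} + 33\right)^{2} = \left(\left(4 - \left(6 + \sqrt{2}\right)^{2}\right) + 33\right)^{2} = \left(37 - \left(6 + \sqrt{2}\right)^{2}\right)^{2}$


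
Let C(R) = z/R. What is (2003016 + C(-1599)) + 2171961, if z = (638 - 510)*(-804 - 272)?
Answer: 6675925951/1599 ≈ 4.1751e+6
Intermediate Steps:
z = -137728 (z = 128*(-1076) = -137728)
C(R) = -137728/R
(2003016 + C(-1599)) + 2171961 = (2003016 - 137728/(-1599)) + 2171961 = (2003016 - 137728*(-1/1599)) + 2171961 = (2003016 + 137728/1599) + 2171961 = 3202960312/1599 + 2171961 = 6675925951/1599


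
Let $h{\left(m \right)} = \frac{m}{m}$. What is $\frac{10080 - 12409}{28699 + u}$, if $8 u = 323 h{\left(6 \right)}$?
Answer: $- \frac{18632}{229915} \approx -0.081039$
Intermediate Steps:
$h{\left(m \right)} = 1$
$u = \frac{323}{8}$ ($u = \frac{323 \cdot 1}{8} = \frac{1}{8} \cdot 323 = \frac{323}{8} \approx 40.375$)
$\frac{10080 - 12409}{28699 + u} = \frac{10080 - 12409}{28699 + \frac{323}{8}} = - \frac{2329}{\frac{229915}{8}} = \left(-2329\right) \frac{8}{229915} = - \frac{18632}{229915}$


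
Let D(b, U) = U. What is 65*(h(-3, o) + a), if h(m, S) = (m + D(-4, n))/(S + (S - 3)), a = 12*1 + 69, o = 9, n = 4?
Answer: 15808/3 ≈ 5269.3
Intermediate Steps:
a = 81 (a = 12 + 69 = 81)
h(m, S) = (4 + m)/(-3 + 2*S) (h(m, S) = (m + 4)/(S + (S - 3)) = (4 + m)/(S + (-3 + S)) = (4 + m)/(-3 + 2*S))
65*(h(-3, o) + a) = 65*((4 - 3)/(-3 + 2*9) + 81) = 65*(1/(-3 + 18) + 81) = 65*(1/15 + 81) = 65*(1216/15) = 15808/3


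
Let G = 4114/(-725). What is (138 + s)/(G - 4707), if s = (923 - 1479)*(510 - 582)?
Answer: -29123250/3416689 ≈ -8.5238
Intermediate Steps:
G = -4114/725 (G = 4114*(-1/725) = -4114/725 ≈ -5.6745)
s = 40032 (s = -556*(-72) = 40032)
(138 + s)/(G - 4707) = (138 + 40032)/(-4114/725 - 4707) = 40170/(-3416689/725) = 40170*(-725/3416689) = -29123250/3416689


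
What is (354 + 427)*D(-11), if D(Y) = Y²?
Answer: 94501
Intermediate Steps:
(354 + 427)*D(-11) = (354 + 427)*(-11)² = 781*121 = 94501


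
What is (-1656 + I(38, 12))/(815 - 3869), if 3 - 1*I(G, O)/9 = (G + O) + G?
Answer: 807/1018 ≈ 0.79273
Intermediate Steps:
I(G, O) = 27 - 18*G - 9*O (I(G, O) = 27 - 9*((G + O) + G) = 27 - 9*(O + 2*G) = 27 + (-18*G - 9*O) = 27 - 18*G - 9*O)
(-1656 + I(38, 12))/(815 - 3869) = (-1656 + (27 - 18*38 - 9*12))/(815 - 3869) = (-1656 + (27 - 684 - 108))/(-3054) = (-1656 - 765)*(-1/3054) = -2421*(-1/3054) = 807/1018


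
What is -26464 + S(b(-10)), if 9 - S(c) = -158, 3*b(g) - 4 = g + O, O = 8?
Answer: -26297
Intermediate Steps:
b(g) = 4 + g/3 (b(g) = 4/3 + (g + 8)/3 = 4/3 + (8 + g)/3 = 4/3 + (8/3 + g/3) = 4 + g/3)
S(c) = 167 (S(c) = 9 - 1*(-158) = 9 + 158 = 167)
-26464 + S(b(-10)) = -26464 + 167 = -26297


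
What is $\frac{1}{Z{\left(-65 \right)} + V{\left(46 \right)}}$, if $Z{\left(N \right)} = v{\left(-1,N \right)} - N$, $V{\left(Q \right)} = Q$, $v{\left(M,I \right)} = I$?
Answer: $\frac{1}{46} \approx 0.021739$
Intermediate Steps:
$Z{\left(N \right)} = 0$ ($Z{\left(N \right)} = N - N = 0$)
$\frac{1}{Z{\left(-65 \right)} + V{\left(46 \right)}} = \frac{1}{0 + 46} = \frac{1}{46}$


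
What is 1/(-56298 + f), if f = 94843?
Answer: 1/38545 ≈ 2.5944e-5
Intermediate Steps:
1/(-56298 + f) = 1/(-56298 + 94843) = 1/38545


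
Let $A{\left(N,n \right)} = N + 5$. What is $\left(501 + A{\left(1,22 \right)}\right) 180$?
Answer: $91260$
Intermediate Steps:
$A{\left(N,n \right)} = 5 + N$
$\left(501 + A{\left(1,22 \right)}\right) 180 = \left(501 + \left(5 + 1\right)\right) 180 = \left(501 + 6\right) 180 = 507 \cdot 180 = 91260$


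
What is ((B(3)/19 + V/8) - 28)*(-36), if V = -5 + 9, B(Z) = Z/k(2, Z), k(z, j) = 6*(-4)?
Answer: 37629/38 ≈ 990.24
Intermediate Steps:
k(z, j) = -24
B(Z) = -Z/24 (B(Z) = Z/(-24) = Z*(-1/24) = -Z/24)
V = 4
((B(3)/19 + V/8) - 28)*(-36) = ((-1/24*3/19 + 4/8) - 28)*(-36) = ((-⅛*1/19 + 4*(⅛)) - 28)*(-36) = ((-1/152 + ½) - 28)*(-36) = (75/152 - 28)*(-36) = -4181/152*(-36) = 37629/38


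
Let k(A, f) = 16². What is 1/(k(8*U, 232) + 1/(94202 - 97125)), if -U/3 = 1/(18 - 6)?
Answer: 2923/748287 ≈ 0.0039063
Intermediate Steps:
U = -¼ (U = -3/(18 - 6) = -3/12 = -3*1/12 = -¼ ≈ -0.25000)
k(A, f) = 256
1/(k(8*U, 232) + 1/(94202 - 97125)) = 1/(256 + 1/(94202 - 97125)) = 1/(256 + 1/(-2923)) = 1/(256 - 1/2923) = 1/(748287/2923) = 2923/748287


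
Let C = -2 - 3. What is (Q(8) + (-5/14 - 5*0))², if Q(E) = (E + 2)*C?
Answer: 497025/196 ≈ 2535.8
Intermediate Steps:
C = -5
Q(E) = -10 - 5*E (Q(E) = (E + 2)*(-5) = (2 + E)*(-5) = -10 - 5*E)
(Q(8) + (-5/14 - 5*0))² = ((-10 - 5*8) + (-5/14 - 5*0))² = ((-10 - 40) + (-5*1/14 - 1*0))² = (-50 + (-5/14 + 0))² = (-50 - 5/14)² = (-705/14)² = 497025/196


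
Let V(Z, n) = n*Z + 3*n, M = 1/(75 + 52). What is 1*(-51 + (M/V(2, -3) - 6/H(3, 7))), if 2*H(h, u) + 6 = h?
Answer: -89536/1905 ≈ -47.001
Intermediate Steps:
H(h, u) = -3 + h/2
M = 1/127 ≈ 0.0078740
V(Z, n) = 3*n + Z*n (V(Z, n) = Z*n + 3*n = 3*n + Z*n)
1*(-51 + (M/V(2, -3) - 6/H(3, 7))) = 1*(-51 + (1/(127*((-3*(3 + 2)))) - 6/(-3 + (1/2)*3))) = 1*(-51 + (1/(127*((-3*5))) - 6/(-3 + 3/2))) = 1*(-51 + ((1/127)/(-15) - 6/(-3/2))) = 1*(-51 + ((1/127)*(-1/15) - 6*(-2/3))) = 1*(-51 + (-1/1905 + 4)) = 1*(-51 + 7619/1905) = 1*(-89536/1905) = -89536/1905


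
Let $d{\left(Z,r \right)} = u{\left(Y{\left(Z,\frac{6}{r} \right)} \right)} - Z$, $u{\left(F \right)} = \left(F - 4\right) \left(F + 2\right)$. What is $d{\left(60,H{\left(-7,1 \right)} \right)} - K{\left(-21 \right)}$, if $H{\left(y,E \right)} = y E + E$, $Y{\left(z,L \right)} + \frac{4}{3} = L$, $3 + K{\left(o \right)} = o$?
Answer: $- \frac{305}{9} \approx -33.889$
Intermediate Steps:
$K{\left(o \right)} = -3 + o$
$Y{\left(z,L \right)} = - \frac{4}{3} + L$
$u{\left(F \right)} = \left(-4 + F\right) \left(2 + F\right)$
$H{\left(y,E \right)} = E + E y$ ($H{\left(y,E \right)} = E y + E = E + E y$)
$d{\left(Z,r \right)} = - \frac{16}{3} + \left(- \frac{4}{3} + \frac{6}{r}\right)^{2} - Z - \frac{12}{r}$ ($d{\left(Z,r \right)} = \left(-8 + \left(- \frac{4}{3} + \frac{6}{r}\right)^{2} - 2 \left(- \frac{4}{3} + \frac{6}{r}\right)\right) - Z = \left(-8 + \left(- \frac{4}{3} + \frac{6}{r}\right)^{2} + \left(\frac{8}{3} - \frac{12}{r}\right)\right) - Z = \left(- \frac{16}{3} + \left(- \frac{4}{3} + \frac{6}{r}\right)^{2} - \frac{12}{r}\right) - Z = - \frac{16}{3} + \left(- \frac{4}{3} + \frac{6}{r}\right)^{2} - Z - \frac{12}{r}$)
$d{\left(60,H{\left(-7,1 \right)} \right)} - K{\left(-21 \right)} = \left(- \frac{32}{9} - 60 - \frac{28}{1 \left(1 - 7\right)} + \frac{36}{\left(1 - 7\right)^{2}}\right) - \left(-3 - 21\right) = \left(- \frac{32}{9} - 60 - \frac{28}{1 \left(-6\right)} + \frac{36}{36}\right) - -24 = \left(- \frac{32}{9} - 60 - \frac{28}{-6} + \frac{36}{36}\right) + 24 = \left(- \frac{32}{9} - 60 - - \frac{14}{3} + 36 \cdot \frac{1}{36}\right) + 24 = \left(- \frac{32}{9} - 60 + \frac{14}{3} + 1\right) + 24 = - \frac{521}{9} + 24 = - \frac{305}{9}$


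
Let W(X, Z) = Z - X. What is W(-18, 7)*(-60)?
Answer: -1500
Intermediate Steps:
W(-18, 7)*(-60) = (7 - 1*(-18))*(-60) = (7 + 18)*(-60) = 25*(-60) = -1500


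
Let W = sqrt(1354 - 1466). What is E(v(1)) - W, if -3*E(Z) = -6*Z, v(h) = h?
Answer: 2 - 4*I*sqrt(7) ≈ 2.0 - 10.583*I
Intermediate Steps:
E(Z) = 2*Z (E(Z) = -(-2)*Z = 2*Z)
W = 4*I*sqrt(7) (W = sqrt(-112) = 4*I*sqrt(7) ≈ 10.583*I)
E(v(1)) - W = 2*1 - 4*I*sqrt(7) = 2 - 4*I*sqrt(7)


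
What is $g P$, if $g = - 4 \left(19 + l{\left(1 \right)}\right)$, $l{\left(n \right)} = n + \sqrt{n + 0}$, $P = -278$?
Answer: $23352$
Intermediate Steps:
$l{\left(n \right)} = n + \sqrt{n}$
$g = -84$ ($g = - 4 \left(19 + \left(1 + \sqrt{1}\right)\right) = - 4 \left(19 + \left(1 + 1\right)\right) = - 4 \left(19 + 2\right) = \left(-4\right) 21 = -84$)
$g P = \left(-84\right) \left(-278\right) = 23352$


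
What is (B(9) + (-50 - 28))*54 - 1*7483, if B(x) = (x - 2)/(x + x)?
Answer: -11674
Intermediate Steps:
B(x) = (-2 + x)/(2*x) (B(x) = (-2 + x)/((2*x)) = (-2 + x)*(1/(2*x)) = (-2 + x)/(2*x))
(B(9) + (-50 - 28))*54 - 1*7483 = ((1/2)*(-2 + 9)/9 + (-50 - 28))*54 - 1*7483 = ((1/2)*(1/9)*7 - 78)*54 - 7483 = (7/18 - 78)*54 - 7483 = -1397/18*54 - 7483 = -4191 - 7483 = -11674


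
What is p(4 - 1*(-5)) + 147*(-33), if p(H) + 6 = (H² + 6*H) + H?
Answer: -4713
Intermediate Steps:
p(H) = -6 + H² + 7*H (p(H) = -6 + ((H² + 6*H) + H) = -6 + (H² + 7*H) = -6 + H² + 7*H)
p(4 - 1*(-5)) + 147*(-33) = (-6 + (4 - 1*(-5))² + 7*(4 - 1*(-5))) + 147*(-33) = (-6 + (4 + 5)² + 7*(4 + 5)) - 4851 = (-6 + 9² + 7*9) - 4851 = (-6 + 81 + 63) - 4851 = 138 - 4851 = -4713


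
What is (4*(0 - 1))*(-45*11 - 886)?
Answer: 5524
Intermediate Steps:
(4*(0 - 1))*(-45*11 - 886) = (4*(-1))*(-495 - 886) = -4*(-1381) = 5524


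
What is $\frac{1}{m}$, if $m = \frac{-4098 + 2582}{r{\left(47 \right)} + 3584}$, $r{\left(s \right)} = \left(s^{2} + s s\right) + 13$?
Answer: $- \frac{8015}{1516} \approx -5.2869$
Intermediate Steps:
$r{\left(s \right)} = 13 + 2 s^{2}$ ($r{\left(s \right)} = \left(s^{2} + s^{2}\right) + 13 = 2 s^{2} + 13 = 13 + 2 s^{2}$)
$m = - \frac{1516}{8015}$ ($m = \frac{-4098 + 2582}{\left(13 + 2 \cdot 47^{2}\right) + 3584} = - \frac{1516}{\left(13 + 2 \cdot 2209\right) + 3584} = - \frac{1516}{\left(13 + 4418\right) + 3584} = - \frac{1516}{4431 + 3584} = - \frac{1516}{8015} \approx -0.18915$)
$\frac{1}{m} = \frac{1}{- \frac{1516}{8015}} = - \frac{8015}{1516}$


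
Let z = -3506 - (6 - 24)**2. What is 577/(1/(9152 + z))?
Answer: 3070794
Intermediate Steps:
z = -3830 (z = -3506 - 1*(-18)**2 = -3506 - 1*324 = -3506 - 324 = -3830)
577/(1/(9152 + z)) = 577/(1/(9152 - 3830)) = 577/(1/5322) = 577*5322 = 3070794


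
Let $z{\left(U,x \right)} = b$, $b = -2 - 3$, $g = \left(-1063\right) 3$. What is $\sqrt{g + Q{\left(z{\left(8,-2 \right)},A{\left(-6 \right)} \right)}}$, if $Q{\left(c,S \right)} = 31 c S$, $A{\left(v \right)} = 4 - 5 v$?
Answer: $i \sqrt{8459} \approx 91.973 i$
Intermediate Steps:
$A{\left(v \right)} = 4 - 5 v$
$g = -3189$
$b = -5$ ($b = -2 - 3 = -5$)
$z{\left(U,x \right)} = -5$
$Q{\left(c,S \right)} = 31 S c$
$\sqrt{g + Q{\left(z{\left(8,-2 \right)},A{\left(-6 \right)} \right)}} = \sqrt{-3189 + 31 \left(4 - -30\right) \left(-5\right)} = \sqrt{-3189 + 31 \left(4 + 30\right) \left(-5\right)} = \sqrt{-3189 + 31 \cdot 34 \left(-5\right)} = \sqrt{-3189 - 5270} = \sqrt{-8459} = i \sqrt{8459}$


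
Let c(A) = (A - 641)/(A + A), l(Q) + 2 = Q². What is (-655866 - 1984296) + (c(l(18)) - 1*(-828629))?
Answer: -1166627571/644 ≈ -1.8115e+6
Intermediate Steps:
l(Q) = -2 + Q²
c(A) = (-641 + A)/(2*A) (c(A) = (-641 + A)/((2*A)) = (-641 + A)*(1/(2*A)) = (-641 + A)/(2*A))
(-655866 - 1984296) + (c(l(18)) - 1*(-828629)) = (-655866 - 1984296) + ((-641 + (-2 + 18²))/(2*(-2 + 18²)) - 1*(-828629)) = -2640162 + ((-641 + (-2 + 324))/(2*(-2 + 324)) + 828629) = -2640162 + ((½)*(-641 + 322)/322 + 828629) = -2640162 + ((½)*(1/322)*(-319) + 828629) = -2640162 + (-319/644 + 828629) = -2640162 + 533636757/644 = -1166627571/644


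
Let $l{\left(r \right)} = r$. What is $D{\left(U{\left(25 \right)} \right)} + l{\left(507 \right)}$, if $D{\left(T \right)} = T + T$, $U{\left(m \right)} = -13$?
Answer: $481$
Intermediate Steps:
$D{\left(T \right)} = 2 T$
$D{\left(U{\left(25 \right)} \right)} + l{\left(507 \right)} = 2 \left(-13\right) + 507 = -26 + 507 = 481$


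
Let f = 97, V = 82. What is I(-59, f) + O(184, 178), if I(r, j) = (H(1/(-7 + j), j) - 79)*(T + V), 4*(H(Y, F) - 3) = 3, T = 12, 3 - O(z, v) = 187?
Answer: -14515/2 ≈ -7257.5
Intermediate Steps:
O(z, v) = -184 (O(z, v) = 3 - 1*187 = 3 - 187 = -184)
H(Y, F) = 15/4 (H(Y, F) = 3 + (¼)*3 = 3 + ¾ = 15/4)
I(r, j) = -14147/2 (I(r, j) = (15/4 - 79)*(12 + 82) = -301/4*94 = -14147/2)
I(-59, f) + O(184, 178) = -14147/2 - 184 = -14515/2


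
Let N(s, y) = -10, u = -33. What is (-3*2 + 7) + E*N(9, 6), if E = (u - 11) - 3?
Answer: 471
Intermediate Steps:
E = -47 (E = (-33 - 11) - 3 = -44 - 3 = -47)
(-3*2 + 7) + E*N(9, 6) = (-3*2 + 7) - 47*(-10) = (-6 + 7) + 470 = 1 + 470 = 471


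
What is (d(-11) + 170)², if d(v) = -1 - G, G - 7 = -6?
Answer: 28224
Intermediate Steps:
G = 1 (G = 7 - 6 = 1)
d(v) = -2 (d(v) = -1 - 1*1 = -1 - 1 = -2)
(d(-11) + 170)² = (-2 + 170)² = 168² = 28224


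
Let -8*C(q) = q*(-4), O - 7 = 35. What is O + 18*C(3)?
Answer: 69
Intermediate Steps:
O = 42 (O = 7 + 35 = 42)
C(q) = q/2 (C(q) = -q*(-4)/8 = -(-1)*q/2 = q/2)
O + 18*C(3) = 42 + 18*((1/2)*3) = 42 + 18*(3/2) = 42 + 27 = 69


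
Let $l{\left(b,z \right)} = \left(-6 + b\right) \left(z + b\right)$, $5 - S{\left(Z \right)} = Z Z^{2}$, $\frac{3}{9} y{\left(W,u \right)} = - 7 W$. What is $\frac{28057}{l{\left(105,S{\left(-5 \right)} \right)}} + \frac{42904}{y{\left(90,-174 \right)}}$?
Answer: $- \frac{10501487}{488565} \approx -21.495$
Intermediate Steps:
$y{\left(W,u \right)} = - 21 W$ ($y{\left(W,u \right)} = 3 \left(- 7 W\right) = - 21 W$)
$S{\left(Z \right)} = 5 - Z^{3}$ ($S{\left(Z \right)} = 5 - Z Z^{2} = 5 - Z^{3}$)
$l{\left(b,z \right)} = \left(-6 + b\right) \left(b + z\right)$
$\frac{28057}{l{\left(105,S{\left(-5 \right)} \right)}} + \frac{42904}{y{\left(90,-174 \right)}} = \frac{28057}{105^{2} - 630 - 6 \left(5 - \left(-5\right)^{3}\right) + 105 \left(5 - \left(-5\right)^{3}\right)} + \frac{42904}{\left(-21\right) 90} = \frac{28057}{11025 - 630 - 6 \left(5 - -125\right) + 105 \left(5 - -125\right)} + \frac{42904}{-1890} = \frac{28057}{11025 - 630 - 6 \left(5 + 125\right) + 105 \left(5 + 125\right)} + 42904 \left(- \frac{1}{1890}\right) = \frac{28057}{11025 - 630 - 780 + 105 \cdot 130} - \frac{21452}{945} = \frac{28057}{11025 - 630 - 780 + 13650} - \frac{21452}{945} = \frac{28057}{23265} - \frac{21452}{945} = - \frac{10501487}{488565}$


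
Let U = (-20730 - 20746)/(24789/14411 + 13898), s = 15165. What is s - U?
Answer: 3038281678691/200308867 ≈ 15168.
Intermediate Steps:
U = -597710636/200308867 (U = -41476/(24789*(1/14411) + 13898) = -41476/(24789/14411 + 13898) = -41476/200308867/14411 = -41476*14411/200308867 = -597710636/200308867 ≈ -2.9839)
s - U = 15165 - 1*(-597710636/200308867) = 15165 + 597710636/200308867 = 3038281678691/200308867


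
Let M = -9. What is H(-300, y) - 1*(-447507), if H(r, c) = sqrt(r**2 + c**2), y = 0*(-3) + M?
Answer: 447507 + 3*sqrt(10009) ≈ 4.4781e+5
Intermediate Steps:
y = -9 (y = 0*(-3) - 9 = 0 - 9 = -9)
H(r, c) = sqrt(c**2 + r**2)
H(-300, y) - 1*(-447507) = sqrt((-9)**2 + (-300)**2) - 1*(-447507) = sqrt(81 + 90000) + 447507 = sqrt(90081) + 447507 = 3*sqrt(10009) + 447507 = 447507 + 3*sqrt(10009)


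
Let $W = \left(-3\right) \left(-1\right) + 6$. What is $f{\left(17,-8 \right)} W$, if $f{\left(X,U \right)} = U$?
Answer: $-72$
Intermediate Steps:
$W = 9$ ($W = 3 + 6 = 9$)
$f{\left(17,-8 \right)} W = \left(-8\right) 9 = -72$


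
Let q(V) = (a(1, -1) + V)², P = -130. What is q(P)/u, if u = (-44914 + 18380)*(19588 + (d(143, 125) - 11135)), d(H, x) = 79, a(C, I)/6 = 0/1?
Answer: -4225/56597022 ≈ -7.4651e-5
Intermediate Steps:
a(C, I) = 0 (a(C, I) = 6*(0/1) = 6*(0*1) = 6*0 = 0)
q(V) = V² (q(V) = (0 + V)² = V²)
u = -226388088 (u = (-44914 + 18380)*(19588 + (79 - 11135)) = -26534*(19588 - 11056) = -26534*8532 = -226388088)
q(P)/u = (-130)²/(-226388088) = 16900*(-1/226388088) = -4225/56597022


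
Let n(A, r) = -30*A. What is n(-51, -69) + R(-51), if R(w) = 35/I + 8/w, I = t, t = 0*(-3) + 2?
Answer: 157829/102 ≈ 1547.3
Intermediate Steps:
t = 2 (t = 0 + 2 = 2)
I = 2
R(w) = 35/2 + 8/w
n(-51, -69) + R(-51) = -30*(-51) + (35/2 + 8/(-51)) = 1530 + (35/2 + 8*(-1/51)) = 1530 + (35/2 - 8/51) = 1530 + 1769/102 = 157829/102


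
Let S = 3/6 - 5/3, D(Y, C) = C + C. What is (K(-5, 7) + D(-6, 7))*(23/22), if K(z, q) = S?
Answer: 161/12 ≈ 13.417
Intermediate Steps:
D(Y, C) = 2*C
S = -7/6 (S = 3*(⅙) - 5*⅓ = ½ - 5/3 = -7/6 ≈ -1.1667)
K(z, q) = -7/6
(K(-5, 7) + D(-6, 7))*(23/22) = (-7/6 + 2*7)*(23/22) = (-7/6 + 14)*(23*(1/22)) = (77/6)*(23/22) = 161/12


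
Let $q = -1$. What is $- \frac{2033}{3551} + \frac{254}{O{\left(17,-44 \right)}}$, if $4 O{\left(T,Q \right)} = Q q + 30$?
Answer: $\frac{1728687}{131387} \approx 13.157$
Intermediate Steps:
$O{\left(T,Q \right)} = \frac{15}{2} - \frac{Q}{4}$ ($O{\left(T,Q \right)} = \frac{Q \left(-1\right) + 30}{4} = \frac{- Q + 30}{4} = \frac{30 - Q}{4} = \frac{15}{2} - \frac{Q}{4}$)
$- \frac{2033}{3551} + \frac{254}{O{\left(17,-44 \right)}} = - \frac{2033}{3551} + \frac{254}{\frac{15}{2} - -11} = \left(-2033\right) \frac{1}{3551} + \frac{254}{\frac{15}{2} + 11} = - \frac{2033}{3551} + \frac{254}{\frac{37}{2}} = - \frac{2033}{3551} + 254 \cdot \frac{2}{37} = - \frac{2033}{3551} + \frac{508}{37} = \frac{1728687}{131387}$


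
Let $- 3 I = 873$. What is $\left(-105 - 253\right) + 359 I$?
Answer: $-104827$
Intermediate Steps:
$I = -291$ ($I = \left(- \frac{1}{3}\right) 873 = -291$)
$\left(-105 - 253\right) + 359 I = \left(-105 - 253\right) + 359 \left(-291\right) = -358 - 104469 = -104827$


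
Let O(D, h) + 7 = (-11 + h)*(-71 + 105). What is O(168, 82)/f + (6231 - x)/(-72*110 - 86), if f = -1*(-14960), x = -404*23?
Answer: -106476819/59884880 ≈ -1.7780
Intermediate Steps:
O(D, h) = -381 + 34*h (O(D, h) = -7 + (-11 + h)*(-71 + 105) = -7 + (-11 + h)*34 = -7 + (-374 + 34*h) = -381 + 34*h)
x = -9292
f = 14960
O(168, 82)/f + (6231 - x)/(-72*110 - 86) = (-381 + 34*82)/14960 + (6231 - 1*(-9292))/(-72*110 - 86) = (-381 + 2788)*(1/14960) + (6231 + 9292)/(-7920 - 86) = 2407*(1/14960) + 15523/(-8006) = 2407/14960 + 15523*(-1/8006) = 2407/14960 - 15523/8006 = -106476819/59884880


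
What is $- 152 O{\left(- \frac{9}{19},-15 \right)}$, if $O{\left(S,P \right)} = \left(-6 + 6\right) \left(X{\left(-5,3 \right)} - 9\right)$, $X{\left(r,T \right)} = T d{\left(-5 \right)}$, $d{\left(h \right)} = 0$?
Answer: $0$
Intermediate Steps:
$X{\left(r,T \right)} = 0$ ($X{\left(r,T \right)} = T 0 = 0$)
$O{\left(S,P \right)} = 0$ ($O{\left(S,P \right)} = \left(-6 + 6\right) \left(0 - 9\right) = 0 \left(-9\right) = 0$)
$- 152 O{\left(- \frac{9}{19},-15 \right)} = \left(-152\right) 0 = 0$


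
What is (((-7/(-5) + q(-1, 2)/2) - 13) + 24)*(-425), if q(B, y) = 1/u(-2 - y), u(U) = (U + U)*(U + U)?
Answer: -674985/128 ≈ -5273.3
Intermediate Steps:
u(U) = 4*U² (u(U) = (2*U)*(2*U) = 4*U²)
q(B, y) = 1/(4*(-2 - y)²)
(((-7/(-5) + q(-1, 2)/2) - 13) + 24)*(-425) = (((-7/(-5) + (1/(4*(2 + 2)²))/2) - 13) + 24)*(-425) = (((-7*(-⅕) + ((¼)/4²)*(½)) - 13) + 24)*(-425) = (((7/5 + ((¼)*(1/16))*(½)) - 13) + 24)*(-425) = (((7/5 + (1/64)*(½)) - 13) + 24)*(-425) = (((7/5 + 1/128) - 13) + 24)*(-425) = ((901/640 - 13) + 24)*(-425) = (-7419/640 + 24)*(-425) = (7941/640)*(-425) = -674985/128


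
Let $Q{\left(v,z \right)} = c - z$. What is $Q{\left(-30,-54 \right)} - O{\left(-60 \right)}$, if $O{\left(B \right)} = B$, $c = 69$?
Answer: $183$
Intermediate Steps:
$Q{\left(v,z \right)} = 69 - z$
$Q{\left(-30,-54 \right)} - O{\left(-60 \right)} = \left(69 - -54\right) - -60 = \left(69 + 54\right) + 60 = 123 + 60 = 183$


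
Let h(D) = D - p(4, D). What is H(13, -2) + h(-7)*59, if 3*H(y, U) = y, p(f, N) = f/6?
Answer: -448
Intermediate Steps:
p(f, N) = f/6 (p(f, N) = f*(⅙) = f/6)
H(y, U) = y/3
h(D) = -⅔ + D (h(D) = D - 4/6 = D - 1*⅔ = D - ⅔ = -⅔ + D)
H(13, -2) + h(-7)*59 = (⅓)*13 + (-⅔ - 7)*59 = 13/3 - 23/3*59 = 13/3 - 1357/3 = -448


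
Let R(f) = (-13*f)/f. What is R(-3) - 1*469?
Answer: -482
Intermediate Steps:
R(f) = -13
R(-3) - 1*469 = -13 - 1*469 = -13 - 469 = -482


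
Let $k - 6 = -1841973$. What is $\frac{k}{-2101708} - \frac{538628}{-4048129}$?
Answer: $\frac{8588558806367}{8507985104332} \approx 1.0095$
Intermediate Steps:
$k = -1841967$ ($k = 6 - 1841973 = -1841967$)
$\frac{k}{-2101708} - \frac{538628}{-4048129} = - \frac{1841967}{-2101708} - \frac{538628}{-4048129} = \left(-1841967\right) \left(- \frac{1}{2101708}\right) - - \frac{538628}{4048129} = \frac{1841967}{2101708} + \frac{538628}{4048129} = \frac{8588558806367}{8507985104332}$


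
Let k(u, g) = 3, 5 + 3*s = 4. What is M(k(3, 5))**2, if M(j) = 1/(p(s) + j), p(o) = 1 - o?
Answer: 9/169 ≈ 0.053254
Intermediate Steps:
s = -1/3 (s = -5/3 + (1/3)*4 = -5/3 + 4/3 = -1/3 ≈ -0.33333)
M(j) = 1/(4/3 + j) (M(j) = 1/((1 - 1*(-1/3)) + j) = 1/((1 + 1/3) + j) = 1/(4/3 + j))
M(k(3, 5))**2 = (3/(4 + 3*3))**2 = (3/(4 + 9))**2 = (3/13)**2 = 9/169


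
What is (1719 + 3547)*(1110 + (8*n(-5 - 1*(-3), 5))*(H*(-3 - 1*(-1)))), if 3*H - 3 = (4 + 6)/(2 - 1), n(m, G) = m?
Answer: 19726436/3 ≈ 6.5755e+6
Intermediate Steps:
H = 13/3 (H = 1 + ((4 + 6)/(2 - 1))/3 = 1 + (10/1)/3 = 1 + (10*1)/3 = 1 + (⅓)*10 = 1 + 10/3 = 13/3 ≈ 4.3333)
(1719 + 3547)*(1110 + (8*n(-5 - 1*(-3), 5))*(H*(-3 - 1*(-1)))) = (1719 + 3547)*(1110 + (8*(-5 - 1*(-3)))*(13*(-3 - 1*(-1))/3)) = 5266*(1110 + (8*(-5 + 3))*(13*(-3 + 1)/3)) = 5266*(1110 + (8*(-2))*((13/3)*(-2))) = 5266*(1110 - 16*(-26/3)) = 5266*(1110 + 416/3) = 5266*(3746/3) = 19726436/3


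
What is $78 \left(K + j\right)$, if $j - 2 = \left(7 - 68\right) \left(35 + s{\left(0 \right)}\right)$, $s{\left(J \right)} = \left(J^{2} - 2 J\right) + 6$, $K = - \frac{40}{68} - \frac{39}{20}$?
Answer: $- \frac{33170397}{170} \approx -1.9512 \cdot 10^{5}$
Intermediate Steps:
$K = - \frac{863}{340}$ ($K = \left(-40\right) \frac{1}{68} - \frac{39}{20} = - \frac{10}{17} - \frac{39}{20} = - \frac{863}{340} \approx -2.5382$)
$s{\left(J \right)} = 6 + J^{2} - 2 J$
$j = -2499$ ($j = 2 + \left(7 - 68\right) \left(35 + \left(6 + 0^{2} - 0\right)\right) = 2 - 61 \left(35 + \left(6 + 0 + 0\right)\right) = 2 - 61 \left(35 + 6\right) = 2 - 2501 = -2499$)
$78 \left(K + j\right) = 78 \left(- \frac{863}{340} - 2499\right) = 78 \left(- \frac{850523}{340}\right) = - \frac{33170397}{170}$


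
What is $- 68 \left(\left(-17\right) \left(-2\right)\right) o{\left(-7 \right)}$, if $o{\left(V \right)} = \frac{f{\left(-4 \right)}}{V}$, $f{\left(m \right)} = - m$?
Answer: $\frac{9248}{7} \approx 1321.1$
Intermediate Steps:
$o{\left(V \right)} = \frac{4}{V}$ ($o{\left(V \right)} = \frac{\left(-1\right) \left(-4\right)}{V} = \frac{4}{V}$)
$- 68 \left(\left(-17\right) \left(-2\right)\right) o{\left(-7 \right)} = - 68 \left(\left(-17\right) \left(-2\right)\right) \frac{4}{-7} = \left(-68\right) 34 \cdot 4 \left(- \frac{1}{7}\right) = \left(-2312\right) \left(- \frac{4}{7}\right) = \frac{9248}{7}$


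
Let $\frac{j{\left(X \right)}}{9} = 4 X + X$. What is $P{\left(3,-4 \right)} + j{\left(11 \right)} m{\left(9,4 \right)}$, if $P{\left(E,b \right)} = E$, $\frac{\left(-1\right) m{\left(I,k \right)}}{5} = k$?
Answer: $-9897$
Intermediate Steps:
$m{\left(I,k \right)} = - 5 k$
$j{\left(X \right)} = 45 X$ ($j{\left(X \right)} = 9 \left(4 X + X\right) = 9 \cdot 5 X = 45 X$)
$P{\left(3,-4 \right)} + j{\left(11 \right)} m{\left(9,4 \right)} = 3 + 45 \cdot 11 \left(\left(-5\right) 4\right) = 3 + 495 \left(-20\right) = 3 - 9900 = -9897$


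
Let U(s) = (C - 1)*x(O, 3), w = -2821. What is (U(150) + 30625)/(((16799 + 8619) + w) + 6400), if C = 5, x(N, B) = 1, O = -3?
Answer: 30629/28997 ≈ 1.0563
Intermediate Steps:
U(s) = 4 (U(s) = (5 - 1)*1 = 4*1 = 4)
(U(150) + 30625)/(((16799 + 8619) + w) + 6400) = (4 + 30625)/(((16799 + 8619) - 2821) + 6400) = 30629/((25418 - 2821) + 6400) = 30629/(22597 + 6400) = 30629/28997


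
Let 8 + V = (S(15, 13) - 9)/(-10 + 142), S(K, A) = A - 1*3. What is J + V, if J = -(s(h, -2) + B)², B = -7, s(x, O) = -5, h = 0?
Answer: -20063/132 ≈ -151.99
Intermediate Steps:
S(K, A) = -3 + A (S(K, A) = A - 3 = -3 + A)
V = -1055/132 (V = -8 + ((-3 + 13) - 9)/(-10 + 142) = -8 + (10 - 9)/132 = -8 + 1*(1/132) = -8 + 1/132 = -1055/132 ≈ -7.9924)
J = -144 (J = -(-5 - 7)² = -1*(-12)² = -1*144 = -144)
J + V = -144 - 1055/132 = -20063/132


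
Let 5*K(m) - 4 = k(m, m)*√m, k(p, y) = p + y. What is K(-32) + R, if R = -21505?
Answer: -107521/5 - 256*I*√2/5 ≈ -21504.0 - 72.408*I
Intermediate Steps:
K(m) = ⅘ + 2*m^(3/2)/5 (K(m) = ⅘ + ((m + m)*√m)/5 = ⅘ + ((2*m)*√m)/5 = ⅘ + (2*m^(3/2))/5 = ⅘ + 2*m^(3/2)/5)
K(-32) + R = (⅘ + 2*(-32)^(3/2)/5) - 21505 = (⅘ + 2*(-128*I*√2)/5) - 21505 = (⅘ - 256*I*√2/5) - 21505 = -107521/5 - 256*I*√2/5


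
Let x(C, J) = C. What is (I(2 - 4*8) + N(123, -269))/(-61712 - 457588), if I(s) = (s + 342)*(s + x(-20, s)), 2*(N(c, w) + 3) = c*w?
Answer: 21431/346200 ≈ 0.061904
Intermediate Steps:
N(c, w) = -3 + c*w/2 (N(c, w) = -3 + (c*w)/2 = -3 + c*w/2)
I(s) = (-20 + s)*(342 + s) (I(s) = (s + 342)*(s - 20) = (342 + s)*(-20 + s) = (-20 + s)*(342 + s))
(I(2 - 4*8) + N(123, -269))/(-61712 - 457588) = ((-6840 + (2 - 4*8)**2 + 322*(2 - 4*8)) + (-3 + (1/2)*123*(-269)))/(-61712 - 457588) = ((-6840 + (2 - 32)**2 + 322*(2 - 32)) + (-3 - 33087/2))/(-519300) = ((-6840 + (-30)**2 + 322*(-30)) - 33093/2)*(-1/519300) = ((-6840 + 900 - 9660) - 33093/2)*(-1/519300) = (-15600 - 33093/2)*(-1/519300) = -64293/2*(-1/519300) = 21431/346200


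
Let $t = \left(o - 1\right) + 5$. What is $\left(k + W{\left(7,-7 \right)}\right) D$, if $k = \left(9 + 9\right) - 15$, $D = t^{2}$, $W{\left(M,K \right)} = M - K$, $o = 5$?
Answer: $1377$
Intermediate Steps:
$t = 9$ ($t = \left(5 - 1\right) + 5 = 4 + 5 = 9$)
$D = 81$ ($D = 9^{2} = 81$)
$k = 3$ ($k = 18 - 15 = 3$)
$\left(k + W{\left(7,-7 \right)}\right) D = \left(3 + \left(7 - -7\right)\right) 81 = \left(3 + \left(7 + 7\right)\right) 81 = \left(3 + 14\right) 81 = 17 \cdot 81 = 1377$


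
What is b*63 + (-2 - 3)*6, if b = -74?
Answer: -4692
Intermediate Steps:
b*63 + (-2 - 3)*6 = -74*63 + (-2 - 3)*6 = -4662 - 5*6 = -4662 - 30 = -4692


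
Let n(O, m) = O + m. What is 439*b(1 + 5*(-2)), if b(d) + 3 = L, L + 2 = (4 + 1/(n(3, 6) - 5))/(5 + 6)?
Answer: -89117/44 ≈ -2025.4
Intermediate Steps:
L = -71/44 (L = -2 + (4 + 1/((3 + 6) - 5))/(5 + 6) = -2 + (4 + 1/(9 - 5))/11 = -2 + (4 + 1/4)*(1/11) = -2 + (17/4)*(1/11) = -2 + 17/44 = -71/44 ≈ -1.6136)
b(d) = -203/44 (b(d) = -3 - 71/44 = -203/44)
439*b(1 + 5*(-2)) = 439*(-203/44) = -89117/44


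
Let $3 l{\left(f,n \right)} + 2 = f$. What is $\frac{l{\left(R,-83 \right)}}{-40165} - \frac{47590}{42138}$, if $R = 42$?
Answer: $- \frac{191201419}{169247277} \approx -1.1297$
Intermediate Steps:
$l{\left(f,n \right)} = - \frac{2}{3} + \frac{f}{3}$
$\frac{l{\left(R,-83 \right)}}{-40165} - \frac{47590}{42138} = \frac{- \frac{2}{3} + \frac{1}{3} \cdot 42}{-40165} - \frac{47590}{42138} = \left(- \frac{2}{3} + 14\right) \left(- \frac{1}{40165}\right) - \frac{23795}{21069} = \frac{40}{3} \left(- \frac{1}{40165}\right) - \frac{23795}{21069} = - \frac{8}{24099} - \frac{23795}{21069} = - \frac{191201419}{169247277}$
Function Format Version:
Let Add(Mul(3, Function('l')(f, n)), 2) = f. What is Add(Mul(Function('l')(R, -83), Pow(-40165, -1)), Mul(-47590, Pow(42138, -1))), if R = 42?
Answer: Rational(-191201419, 169247277) ≈ -1.1297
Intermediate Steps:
Function('l')(f, n) = Add(Rational(-2, 3), Mul(Rational(1, 3), f))
Add(Mul(Function('l')(R, -83), Pow(-40165, -1)), Mul(-47590, Pow(42138, -1))) = Add(Mul(Add(Rational(-2, 3), Mul(Rational(1, 3), 42)), Pow(-40165, -1)), Mul(-47590, Pow(42138, -1))) = Add(Mul(Add(Rational(-2, 3), 14), Rational(-1, 40165)), Mul(-47590, Rational(1, 42138))) = Add(Mul(Rational(40, 3), Rational(-1, 40165)), Rational(-23795, 21069)) = Add(Rational(-8, 24099), Rational(-23795, 21069)) = Rational(-191201419, 169247277)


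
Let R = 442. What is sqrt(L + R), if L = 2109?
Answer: sqrt(2551) ≈ 50.507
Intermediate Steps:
sqrt(L + R) = sqrt(2109 + 442) = sqrt(2551)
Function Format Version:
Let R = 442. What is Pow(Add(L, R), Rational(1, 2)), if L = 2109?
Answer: Pow(2551, Rational(1, 2)) ≈ 50.507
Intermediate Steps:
Pow(Add(L, R), Rational(1, 2)) = Pow(Add(2109, 442), Rational(1, 2)) = Pow(2551, Rational(1, 2))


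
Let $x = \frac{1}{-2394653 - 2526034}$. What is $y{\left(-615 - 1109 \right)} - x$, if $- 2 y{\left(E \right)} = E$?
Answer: $\frac{4241632195}{4920687} \approx 862.0$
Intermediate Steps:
$y{\left(E \right)} = - \frac{E}{2}$
$x = - \frac{1}{4920687}$ ($x = \frac{1}{-4920687} = - \frac{1}{4920687} \approx -2.0322 \cdot 10^{-7}$)
$y{\left(-615 - 1109 \right)} - x = - \frac{-615 - 1109}{2} - - \frac{1}{4920687} = - \frac{-615 - 1109}{2} + \frac{1}{4920687} = \left(- \frac{1}{2}\right) \left(-1724\right) + \frac{1}{4920687} = 862 + \frac{1}{4920687} = \frac{4241632195}{4920687}$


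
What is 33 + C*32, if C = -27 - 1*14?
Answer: -1279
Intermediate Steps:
C = -41 (C = -27 - 14 = -41)
33 + C*32 = 33 - 41*32 = 33 - 1312 = -1279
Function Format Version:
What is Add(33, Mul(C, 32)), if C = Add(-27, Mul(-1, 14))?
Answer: -1279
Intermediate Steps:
C = -41 (C = Add(-27, -14) = -41)
Add(33, Mul(C, 32)) = Add(33, Mul(-41, 32)) = Add(33, -1312) = -1279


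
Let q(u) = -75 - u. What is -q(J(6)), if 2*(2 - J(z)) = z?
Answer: 74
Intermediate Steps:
J(z) = 2 - z/2
-q(J(6)) = -(-75 - (2 - ½*6)) = -(-75 - (2 - 3)) = -(-75 - 1*(-1)) = -(-75 + 1) = -1*(-74) = 74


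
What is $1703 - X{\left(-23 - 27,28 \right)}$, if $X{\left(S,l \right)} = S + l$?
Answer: $1725$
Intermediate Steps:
$1703 - X{\left(-23 - 27,28 \right)} = 1703 - \left(\left(-23 - 27\right) + 28\right) = 1703 - \left(-50 + 28\right) = 1703 - -22 = 1703 + 22 = 1725$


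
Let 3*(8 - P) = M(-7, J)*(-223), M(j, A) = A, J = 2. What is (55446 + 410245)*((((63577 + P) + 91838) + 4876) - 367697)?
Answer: -289542447868/3 ≈ -9.6514e+10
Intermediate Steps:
P = 470/3 (P = 8 - 2*(-223)/3 = 8 - ⅓*(-446) = 8 + 446/3 = 470/3 ≈ 156.67)
(55446 + 410245)*((((63577 + P) + 91838) + 4876) - 367697) = (55446 + 410245)*((((63577 + 470/3) + 91838) + 4876) - 367697) = 465691*(((191201/3 + 91838) + 4876) - 367697) = 465691*((466715/3 + 4876) - 367697) = 465691*(481343/3 - 367697) = 465691*(-621748/3) = -289542447868/3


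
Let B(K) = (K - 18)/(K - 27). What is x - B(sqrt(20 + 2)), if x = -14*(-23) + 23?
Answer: 243451/707 + 9*sqrt(22)/707 ≈ 344.40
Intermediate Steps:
B(K) = (-18 + K)/(-27 + K)
x = 345 (x = 322 + 23 = 345)
x - B(sqrt(20 + 2)) = 345 - (-18 + sqrt(20 + 2))/(-27 + sqrt(20 + 2)) = 345 - (-18 + sqrt(22))/(-27 + sqrt(22))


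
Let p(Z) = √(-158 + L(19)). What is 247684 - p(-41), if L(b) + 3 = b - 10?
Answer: 247684 - 2*I*√38 ≈ 2.4768e+5 - 12.329*I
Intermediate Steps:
L(b) = -13 + b (L(b) = -3 + (b - 10) = -3 + (-10 + b) = -13 + b)
p(Z) = 2*I*√38 (p(Z) = √(-158 + (-13 + 19)) = √(-158 + 6) = √(-152) = 2*I*√38)
247684 - p(-41) = 247684 - 2*I*√38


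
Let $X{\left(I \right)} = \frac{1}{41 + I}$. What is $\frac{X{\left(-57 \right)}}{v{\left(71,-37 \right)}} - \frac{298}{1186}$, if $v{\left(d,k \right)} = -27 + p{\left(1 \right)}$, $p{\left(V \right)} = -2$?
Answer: $- \frac{68543}{275152} \approx -0.24911$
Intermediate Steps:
$v{\left(d,k \right)} = -29$ ($v{\left(d,k \right)} = -27 - 2 = -29$)
$\frac{X{\left(-57 \right)}}{v{\left(71,-37 \right)}} - \frac{298}{1186} = \frac{1}{\left(41 - 57\right) \left(-29\right)} - \frac{298}{1186} = \frac{1}{-16} \left(- \frac{1}{29}\right) - \frac{149}{593} = \left(- \frac{1}{16}\right) \left(- \frac{1}{29}\right) - \frac{149}{593} = \frac{1}{464} - \frac{149}{593} = - \frac{68543}{275152}$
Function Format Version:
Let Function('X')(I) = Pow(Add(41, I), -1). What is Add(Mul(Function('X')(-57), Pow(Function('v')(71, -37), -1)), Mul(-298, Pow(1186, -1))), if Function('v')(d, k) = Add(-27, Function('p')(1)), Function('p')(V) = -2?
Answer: Rational(-68543, 275152) ≈ -0.24911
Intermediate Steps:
Function('v')(d, k) = -29 (Function('v')(d, k) = Add(-27, -2) = -29)
Add(Mul(Function('X')(-57), Pow(Function('v')(71, -37), -1)), Mul(-298, Pow(1186, -1))) = Add(Mul(Pow(Add(41, -57), -1), Pow(-29, -1)), Mul(-298, Pow(1186, -1))) = Add(Mul(Pow(-16, -1), Rational(-1, 29)), Mul(-298, Rational(1, 1186))) = Add(Mul(Rational(-1, 16), Rational(-1, 29)), Rational(-149, 593)) = Add(Rational(1, 464), Rational(-149, 593)) = Rational(-68543, 275152)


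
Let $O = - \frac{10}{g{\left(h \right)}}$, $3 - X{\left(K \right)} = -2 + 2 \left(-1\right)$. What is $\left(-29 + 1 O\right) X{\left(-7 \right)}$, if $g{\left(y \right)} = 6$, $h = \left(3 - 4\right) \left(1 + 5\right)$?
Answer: $- \frac{644}{3} \approx -214.67$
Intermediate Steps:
$h = -6$ ($h = \left(-1\right) 6 = -6$)
$X{\left(K \right)} = 7$ ($X{\left(K \right)} = 3 - \left(-2 + 2 \left(-1\right)\right) = 3 - \left(-2 - 2\right) = 3 - -4 = 3 + 4 = 7$)
$O = - \frac{5}{3}$ ($O = - \frac{10}{6} = \left(-10\right) \frac{1}{6} = - \frac{5}{3} \approx -1.6667$)
$\left(-29 + 1 O\right) X{\left(-7 \right)} = \left(-29 + 1 \left(- \frac{5}{3}\right)\right) 7 = \left(-29 - \frac{5}{3}\right) 7 = \left(- \frac{92}{3}\right) 7 = - \frac{644}{3}$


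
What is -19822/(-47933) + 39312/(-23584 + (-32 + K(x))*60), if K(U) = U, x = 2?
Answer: -172647556/152091409 ≈ -1.1352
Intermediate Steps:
-19822/(-47933) + 39312/(-23584 + (-32 + K(x))*60) = -19822/(-47933) + 39312/(-23584 + (-32 + 2)*60) = -19822*(-1/47933) + 39312/(-23584 - 30*60) = 19822/47933 + 39312/(-23584 - 1800) = 19822/47933 + 39312/(-25384) = 19822/47933 + 39312*(-1/25384) = 19822/47933 - 4914/3173 = -172647556/152091409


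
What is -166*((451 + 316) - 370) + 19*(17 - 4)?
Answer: -65655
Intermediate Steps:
-166*((451 + 316) - 370) + 19*(17 - 4) = -166*(767 - 370) + 19*13 = -166*397 + 247 = -65902 + 247 = -65655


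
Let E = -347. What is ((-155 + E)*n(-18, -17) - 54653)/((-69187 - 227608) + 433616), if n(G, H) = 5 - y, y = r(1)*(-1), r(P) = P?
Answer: -57665/136821 ≈ -0.42146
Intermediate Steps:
y = -1 (y = 1*(-1) = -1)
n(G, H) = 6 (n(G, H) = 5 - 1*(-1) = 5 + 1 = 6)
((-155 + E)*n(-18, -17) - 54653)/((-69187 - 227608) + 433616) = ((-155 - 347)*6 - 54653)/((-69187 - 227608) + 433616) = (-502*6 - 54653)/(-296795 + 433616) = (-3012 - 54653)/136821 = -57665*1/136821 = -57665/136821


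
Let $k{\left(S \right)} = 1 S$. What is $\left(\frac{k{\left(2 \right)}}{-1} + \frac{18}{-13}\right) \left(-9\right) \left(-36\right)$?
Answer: $- \frac{14256}{13} \approx -1096.6$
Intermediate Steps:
$k{\left(S \right)} = S$
$\left(\frac{k{\left(2 \right)}}{-1} + \frac{18}{-13}\right) \left(-9\right) \left(-36\right) = \left(\frac{2}{-1} + \frac{18}{-13}\right) \left(-9\right) \left(-36\right) = \left(2 \left(-1\right) + 18 \left(- \frac{1}{13}\right)\right) \left(-9\right) \left(-36\right) = \left(-2 - \frac{18}{13}\right) \left(-9\right) \left(-36\right) = \left(- \frac{44}{13}\right) \left(-9\right) \left(-36\right) = \frac{396}{13} \left(-36\right) = - \frac{14256}{13}$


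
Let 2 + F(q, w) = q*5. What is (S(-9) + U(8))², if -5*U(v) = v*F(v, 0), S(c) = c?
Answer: 121801/25 ≈ 4872.0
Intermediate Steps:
F(q, w) = -2 + 5*q (F(q, w) = -2 + q*5 = -2 + 5*q)
U(v) = -v*(-2 + 5*v)/5
(S(-9) + U(8))² = (-9 + (⅕)*8*(2 - 5*8))² = (-9 + (⅕)*8*(2 - 40))² = (-9 + (⅕)*8*(-38))² = (-9 - 304/5)² = (-349/5)² = 121801/25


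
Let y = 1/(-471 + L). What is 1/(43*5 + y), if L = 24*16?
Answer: 87/18704 ≈ 0.0046514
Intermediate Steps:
L = 384
y = -1/87 (y = 1/(-471 + 384) = 1/(-87) = -1/87 ≈ -0.011494)
1/(43*5 + y) = 1/(43*5 - 1/87) = 1/(215 - 1/87) = 1/(18704/87) = 87/18704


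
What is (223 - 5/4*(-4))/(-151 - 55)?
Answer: -114/103 ≈ -1.1068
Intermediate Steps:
(223 - 5/4*(-4))/(-151 - 55) = (223 - 5*¼*(-4))/(-206) = (223 - 5/4*(-4))*(-1/206) = (223 + 5)*(-1/206) = 228*(-1/206) = -114/103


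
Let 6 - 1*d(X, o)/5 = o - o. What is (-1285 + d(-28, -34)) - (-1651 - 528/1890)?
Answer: 124828/315 ≈ 396.28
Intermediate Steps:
d(X, o) = 30 (d(X, o) = 30 - 5*(o - o) = 30 - 5*0 = 30 + 0 = 30)
(-1285 + d(-28, -34)) - (-1651 - 528/1890) = (-1285 + 30) - (-1651 - 528/1890) = -1255 - (-1651 - 528/1890) = -1255 - (-1651 - 1*88/315) = -1255 - (-1651 - 88/315) = -1255 - 1*(-520153/315) = -1255 + 520153/315 = 124828/315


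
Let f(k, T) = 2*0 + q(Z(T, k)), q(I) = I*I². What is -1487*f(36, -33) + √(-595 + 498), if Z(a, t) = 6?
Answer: -321192 + I*√97 ≈ -3.2119e+5 + 9.8489*I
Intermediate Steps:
q(I) = I³
f(k, T) = 216 (f(k, T) = 2*0 + 6³ = 0 + 216 = 216)
-1487*f(36, -33) + √(-595 + 498) = -1487*216 + √(-595 + 498) = -321192 + √(-97) = -321192 + I*√97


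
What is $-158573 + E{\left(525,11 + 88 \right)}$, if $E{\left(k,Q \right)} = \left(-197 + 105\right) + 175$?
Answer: $-158490$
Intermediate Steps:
$E{\left(k,Q \right)} = 83$ ($E{\left(k,Q \right)} = -92 + 175 = 83$)
$-158573 + E{\left(525,11 + 88 \right)} = -158573 + 83 = -158490$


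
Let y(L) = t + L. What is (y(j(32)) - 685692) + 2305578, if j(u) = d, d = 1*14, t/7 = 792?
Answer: 1625444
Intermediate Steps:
t = 5544 (t = 7*792 = 5544)
d = 14
j(u) = 14
y(L) = 5544 + L
(y(j(32)) - 685692) + 2305578 = ((5544 + 14) - 685692) + 2305578 = (5558 - 685692) + 2305578 = -680134 + 2305578 = 1625444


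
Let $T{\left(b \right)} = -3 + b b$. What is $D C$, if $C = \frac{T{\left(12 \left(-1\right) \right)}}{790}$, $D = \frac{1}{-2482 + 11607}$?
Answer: $\frac{141}{7208750} \approx 1.956 \cdot 10^{-5}$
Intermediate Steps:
$D = \frac{1}{9125} \approx 0.00010959$
$T{\left(b \right)} = -3 + b^{2}$
$C = \frac{141}{790}$ ($C = \frac{-3 + \left(12 \left(-1\right)\right)^{2}}{790} = \left(-3 + \left(-12\right)^{2}\right) \frac{1}{790} = \left(-3 + 144\right) \frac{1}{790} = 141 \cdot \frac{1}{790} = \frac{141}{790} \approx 0.17848$)
$D C = \frac{1}{9125} \cdot \frac{141}{790} = \frac{141}{7208750}$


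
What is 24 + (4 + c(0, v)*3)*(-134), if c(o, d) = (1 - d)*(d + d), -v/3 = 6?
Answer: 274456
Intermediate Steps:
v = -18 (v = -3*6 = -18)
c(o, d) = 2*d*(1 - d) (c(o, d) = (1 - d)*(2*d) = 2*d*(1 - d))
24 + (4 + c(0, v)*3)*(-134) = 24 + (4 + (2*(-18)*(1 - 1*(-18)))*3)*(-134) = 24 + (4 + (2*(-18)*(1 + 18))*3)*(-134) = 24 + (4 + (2*(-18)*19)*3)*(-134) = 24 + (4 - 684*3)*(-134) = 24 + (4 - 2052)*(-134) = 24 - 2048*(-134) = 24 + 274432 = 274456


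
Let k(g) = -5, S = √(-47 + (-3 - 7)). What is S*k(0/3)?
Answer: -5*I*√57 ≈ -37.749*I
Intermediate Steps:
S = I*√57 (S = √(-47 - 10) = √(-57) = I*√57 ≈ 7.5498*I)
S*k(0/3) = (I*√57)*(-5) = -5*I*√57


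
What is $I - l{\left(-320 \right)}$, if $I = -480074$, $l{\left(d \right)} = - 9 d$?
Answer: $-482954$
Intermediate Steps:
$I - l{\left(-320 \right)} = -480074 - \left(-9\right) \left(-320\right) = -480074 - 2880 = -482954$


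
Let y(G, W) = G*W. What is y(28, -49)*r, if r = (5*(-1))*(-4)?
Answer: -27440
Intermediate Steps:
r = 20 (r = -5*(-4) = 20)
y(28, -49)*r = (28*(-49))*20 = -1372*20 = -27440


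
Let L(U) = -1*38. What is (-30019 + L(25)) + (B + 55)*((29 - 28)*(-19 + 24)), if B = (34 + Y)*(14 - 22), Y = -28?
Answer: -30022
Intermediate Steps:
B = -48 (B = (34 - 28)*(14 - 22) = 6*(-8) = -48)
L(U) = -38
(-30019 + L(25)) + (B + 55)*((29 - 28)*(-19 + 24)) = (-30019 - 38) + (-48 + 55)*((29 - 28)*(-19 + 24)) = -30057 + 7*(1*5) = -30057 + 7*5 = -30057 + 35 = -30022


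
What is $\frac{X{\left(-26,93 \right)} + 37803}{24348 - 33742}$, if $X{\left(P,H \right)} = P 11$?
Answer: $- \frac{37517}{9394} \approx -3.9937$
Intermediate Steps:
$X{\left(P,H \right)} = 11 P$
$\frac{X{\left(-26,93 \right)} + 37803}{24348 - 33742} = \frac{11 \left(-26\right) + 37803}{24348 - 33742} = \frac{-286 + 37803}{24348 - 33742} = \frac{37517}{-9394} = 37517 \left(- \frac{1}{9394}\right) = - \frac{37517}{9394}$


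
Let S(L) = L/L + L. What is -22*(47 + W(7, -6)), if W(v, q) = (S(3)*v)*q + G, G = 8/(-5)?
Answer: 13486/5 ≈ 2697.2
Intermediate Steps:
S(L) = 1 + L
G = -8/5 (G = 8*(-⅕) = -8/5 ≈ -1.6000)
W(v, q) = -8/5 + 4*q*v (W(v, q) = ((1 + 3)*v)*q - 8/5 = (4*v)*q - 8/5 = 4*q*v - 8/5 = -8/5 + 4*q*v)
-22*(47 + W(7, -6)) = -22*(47 + (-8/5 + 4*(-6)*7)) = -22*(47 + (-8/5 - 168)) = -22*(47 - 848/5) = -22*(-613/5) = 13486/5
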